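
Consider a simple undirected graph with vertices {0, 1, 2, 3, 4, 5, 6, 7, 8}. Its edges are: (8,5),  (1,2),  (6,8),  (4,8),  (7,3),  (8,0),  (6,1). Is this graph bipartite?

Yes

A valid 2-coloring puts {1, 7, 8} on one side and {0, 2, 3, 4, 5, 6} on the other; every edge crosses between the two sides.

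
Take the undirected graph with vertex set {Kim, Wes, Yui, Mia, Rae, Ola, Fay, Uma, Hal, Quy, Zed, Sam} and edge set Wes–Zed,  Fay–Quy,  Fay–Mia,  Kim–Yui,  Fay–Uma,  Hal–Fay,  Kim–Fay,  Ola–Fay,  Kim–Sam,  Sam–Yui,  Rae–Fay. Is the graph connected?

No

Component: {Wes, Zed}
Component: {Kim, Yui, Mia, Rae, Ola, Fay, Uma, Hal, Quy, Sam}
There are 2 separate components, so the graph is not connected.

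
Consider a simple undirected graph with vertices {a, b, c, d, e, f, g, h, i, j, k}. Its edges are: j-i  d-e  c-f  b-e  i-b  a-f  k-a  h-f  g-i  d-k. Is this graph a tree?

The graph has 11 vertices and 10 edges.
Connected and |E| = |V| - 1, which characterizes a tree.

Yes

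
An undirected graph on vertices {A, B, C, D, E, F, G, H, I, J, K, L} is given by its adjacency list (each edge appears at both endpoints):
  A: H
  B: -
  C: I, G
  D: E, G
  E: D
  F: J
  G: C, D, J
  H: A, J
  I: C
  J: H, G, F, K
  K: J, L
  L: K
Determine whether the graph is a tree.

The graph has 12 vertices and 10 edges.
It splits into 2 components, so it cannot be a tree.

No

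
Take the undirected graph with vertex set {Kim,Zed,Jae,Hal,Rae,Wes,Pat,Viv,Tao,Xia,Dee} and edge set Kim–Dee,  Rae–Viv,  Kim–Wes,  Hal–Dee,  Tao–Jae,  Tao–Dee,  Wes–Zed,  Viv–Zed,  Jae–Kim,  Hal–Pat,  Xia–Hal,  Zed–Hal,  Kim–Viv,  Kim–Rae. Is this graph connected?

A breadth-first search from Kim visits Kim, Jae, Wes, Dee, Viv, Rae, Tao, Zed, Hal, Xia, Pat — all 11 vertices — so the graph is connected.

Yes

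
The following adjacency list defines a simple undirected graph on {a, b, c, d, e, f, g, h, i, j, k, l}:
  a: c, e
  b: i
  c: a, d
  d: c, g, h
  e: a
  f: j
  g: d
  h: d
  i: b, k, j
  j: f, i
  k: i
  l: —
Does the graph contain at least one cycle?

|V| = 12, |E| = 9, number of components = 3.
Since 9 = 12 - 3, the graph is a forest and contains no cycle.

No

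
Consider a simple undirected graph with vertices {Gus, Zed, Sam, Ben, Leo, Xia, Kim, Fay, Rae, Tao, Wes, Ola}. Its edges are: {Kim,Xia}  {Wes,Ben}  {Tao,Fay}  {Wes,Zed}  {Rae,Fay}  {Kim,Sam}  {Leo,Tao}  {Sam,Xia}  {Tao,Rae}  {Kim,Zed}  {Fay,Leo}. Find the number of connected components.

4

Component: {Gus}
Component: {Ola}
Component: {Leo, Fay, Rae, Tao}
Component: {Zed, Sam, Ben, Xia, Kim, Wes}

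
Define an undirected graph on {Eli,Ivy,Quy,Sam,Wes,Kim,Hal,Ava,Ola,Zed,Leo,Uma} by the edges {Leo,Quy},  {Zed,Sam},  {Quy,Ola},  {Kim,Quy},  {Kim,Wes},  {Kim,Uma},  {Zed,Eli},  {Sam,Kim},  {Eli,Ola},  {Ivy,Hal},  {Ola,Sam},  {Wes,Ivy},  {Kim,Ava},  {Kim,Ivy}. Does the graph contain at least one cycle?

Yes

|V| = 12, |E| = 14, number of components = 1.
One cycle is Ola-Sam-Kim-Quy-Ola.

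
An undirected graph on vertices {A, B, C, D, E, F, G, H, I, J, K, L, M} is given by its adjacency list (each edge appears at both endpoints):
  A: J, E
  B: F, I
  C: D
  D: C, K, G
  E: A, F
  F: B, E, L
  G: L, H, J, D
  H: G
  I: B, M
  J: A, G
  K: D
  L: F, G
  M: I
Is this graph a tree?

No

|V| = 13, |E| = 13.
Connected but with 13 > 12 edges, so it has a cycle and is not a tree.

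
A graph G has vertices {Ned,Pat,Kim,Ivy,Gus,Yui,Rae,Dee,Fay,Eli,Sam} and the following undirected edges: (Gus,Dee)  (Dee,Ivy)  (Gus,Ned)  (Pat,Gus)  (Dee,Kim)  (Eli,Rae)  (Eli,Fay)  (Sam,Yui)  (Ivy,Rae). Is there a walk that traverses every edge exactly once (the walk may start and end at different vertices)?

No

Degrees: Ned:1, Pat:1, Kim:1, Ivy:2, Gus:3, Yui:1, Rae:2, Dee:3, Fay:1, Eli:2, Sam:1
Odd-degree vertices: Ned, Pat, Kim, Gus, Yui, Dee, Fay, Sam (8 total).
With 8 odd-degree vertices (more than two), no single trail can use every edge.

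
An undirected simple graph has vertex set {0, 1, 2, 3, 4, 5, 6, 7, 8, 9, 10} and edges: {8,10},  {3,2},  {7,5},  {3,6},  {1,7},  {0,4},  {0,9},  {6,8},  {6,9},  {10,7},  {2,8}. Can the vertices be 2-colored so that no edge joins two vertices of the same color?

Partition the vertices as {3, 4, 7, 8, 9} vs {0, 1, 2, 5, 6, 10}. Each listed edge has one endpoint in each part, so the graph is bipartite.

Yes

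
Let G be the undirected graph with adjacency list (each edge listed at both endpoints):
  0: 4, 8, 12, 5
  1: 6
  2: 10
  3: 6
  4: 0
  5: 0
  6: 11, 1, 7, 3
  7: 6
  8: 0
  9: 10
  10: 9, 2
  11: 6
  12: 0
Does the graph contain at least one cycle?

No

|V| = 13, |E| = 10, number of components = 3.
Since 10 = 13 - 3, the graph is a forest and contains no cycle.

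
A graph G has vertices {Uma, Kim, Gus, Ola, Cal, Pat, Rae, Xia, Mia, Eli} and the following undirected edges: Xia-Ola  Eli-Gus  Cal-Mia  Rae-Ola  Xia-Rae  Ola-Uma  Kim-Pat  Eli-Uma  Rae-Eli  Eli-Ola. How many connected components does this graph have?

3

Component: {Kim, Pat}
Component: {Cal, Mia}
Component: {Uma, Gus, Ola, Rae, Xia, Eli}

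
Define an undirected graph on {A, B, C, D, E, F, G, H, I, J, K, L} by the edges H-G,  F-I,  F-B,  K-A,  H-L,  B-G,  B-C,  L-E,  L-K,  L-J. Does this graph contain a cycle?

No

|V| = 12, |E| = 10, number of components = 2.
Since 10 = 12 - 2, the graph is a forest and contains no cycle.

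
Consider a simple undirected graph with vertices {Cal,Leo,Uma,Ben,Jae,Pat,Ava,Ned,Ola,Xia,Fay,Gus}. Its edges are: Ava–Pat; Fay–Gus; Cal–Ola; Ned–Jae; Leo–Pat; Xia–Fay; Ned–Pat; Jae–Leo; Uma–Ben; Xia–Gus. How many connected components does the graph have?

4

Component: {Cal, Ola}
Component: {Uma, Ben}
Component: {Xia, Fay, Gus}
Component: {Leo, Jae, Pat, Ava, Ned}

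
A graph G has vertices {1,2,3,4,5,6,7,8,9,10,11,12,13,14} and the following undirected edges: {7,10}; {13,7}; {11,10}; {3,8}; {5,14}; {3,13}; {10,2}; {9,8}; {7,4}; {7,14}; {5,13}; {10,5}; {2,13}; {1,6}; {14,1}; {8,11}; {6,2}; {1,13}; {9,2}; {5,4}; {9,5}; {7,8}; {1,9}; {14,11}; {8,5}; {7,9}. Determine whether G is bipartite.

No

The cycle 8-9-7-8 has length 3, which is odd, so the graph is not bipartite.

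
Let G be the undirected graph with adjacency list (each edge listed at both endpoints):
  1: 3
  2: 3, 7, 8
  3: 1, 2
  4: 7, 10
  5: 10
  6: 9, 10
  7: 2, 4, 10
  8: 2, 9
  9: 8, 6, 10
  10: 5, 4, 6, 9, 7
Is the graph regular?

No

Degrees: 1:1, 2:3, 3:2, 4:2, 5:1, 6:2, 7:3, 8:2, 9:3, 10:5
Degrees are not all equal (e.g. deg(1)=1 but deg(10)=5); not regular.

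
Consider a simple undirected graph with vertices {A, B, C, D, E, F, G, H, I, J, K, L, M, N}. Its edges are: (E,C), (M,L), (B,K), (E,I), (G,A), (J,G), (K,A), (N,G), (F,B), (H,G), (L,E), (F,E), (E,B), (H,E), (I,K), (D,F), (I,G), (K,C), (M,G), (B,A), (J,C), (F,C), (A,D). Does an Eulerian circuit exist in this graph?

Degrees: A:4, B:4, C:4, D:2, E:6, F:4, G:6, H:2, I:3, J:2, K:4, L:2, M:2, N:1
Vertices with odd degree: I, N. An Eulerian circuit requires all degrees even.

No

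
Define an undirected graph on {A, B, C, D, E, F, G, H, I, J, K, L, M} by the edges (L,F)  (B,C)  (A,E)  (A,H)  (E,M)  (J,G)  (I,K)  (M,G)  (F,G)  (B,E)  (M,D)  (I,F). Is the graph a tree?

Yes

The graph has 13 vertices and 12 edges.
It is connected with exactly 12 edges, hence acyclic — it is a tree.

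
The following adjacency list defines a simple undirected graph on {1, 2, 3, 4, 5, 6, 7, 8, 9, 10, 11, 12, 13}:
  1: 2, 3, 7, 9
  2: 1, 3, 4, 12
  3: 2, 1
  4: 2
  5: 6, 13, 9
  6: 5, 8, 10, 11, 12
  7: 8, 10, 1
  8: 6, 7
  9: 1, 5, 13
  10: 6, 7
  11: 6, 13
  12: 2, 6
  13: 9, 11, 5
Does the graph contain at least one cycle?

Yes

|V| = 13, |E| = 18, number of components = 1.
One cycle is 6-10-7-8-6.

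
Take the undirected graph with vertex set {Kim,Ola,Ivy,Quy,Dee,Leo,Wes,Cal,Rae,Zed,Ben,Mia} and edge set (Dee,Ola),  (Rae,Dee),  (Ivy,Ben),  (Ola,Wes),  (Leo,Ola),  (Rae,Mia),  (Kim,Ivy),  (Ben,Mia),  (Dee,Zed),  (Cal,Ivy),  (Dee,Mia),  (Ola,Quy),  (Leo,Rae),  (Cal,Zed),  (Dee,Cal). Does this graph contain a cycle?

Yes

The graph has 12 vertices, 15 edges, and 1 connected component.
One cycle is Dee-Ola-Leo-Rae-Dee.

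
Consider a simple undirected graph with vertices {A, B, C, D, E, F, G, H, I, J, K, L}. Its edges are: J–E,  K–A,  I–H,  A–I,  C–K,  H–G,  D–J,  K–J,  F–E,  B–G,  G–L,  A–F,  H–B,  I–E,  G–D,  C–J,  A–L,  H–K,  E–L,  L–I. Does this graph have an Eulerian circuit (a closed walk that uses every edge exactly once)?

Yes

Degrees: A:4, B:2, C:2, D:2, E:4, F:2, G:4, H:4, I:4, J:4, K:4, L:4
Every vertex has even degree and the edges form a single connected piece, so an Eulerian circuit exists.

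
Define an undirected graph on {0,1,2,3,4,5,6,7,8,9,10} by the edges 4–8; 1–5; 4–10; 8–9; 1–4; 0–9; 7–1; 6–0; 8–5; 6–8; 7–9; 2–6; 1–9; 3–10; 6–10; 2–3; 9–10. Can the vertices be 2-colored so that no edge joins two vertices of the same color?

No

The cycle 9-7-1-9 has length 3, which is odd, so the graph is not bipartite.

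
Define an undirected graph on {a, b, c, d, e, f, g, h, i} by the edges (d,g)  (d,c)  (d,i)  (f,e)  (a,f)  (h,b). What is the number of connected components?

Component: {b, h}
Component: {a, e, f}
Component: {c, d, g, i}

3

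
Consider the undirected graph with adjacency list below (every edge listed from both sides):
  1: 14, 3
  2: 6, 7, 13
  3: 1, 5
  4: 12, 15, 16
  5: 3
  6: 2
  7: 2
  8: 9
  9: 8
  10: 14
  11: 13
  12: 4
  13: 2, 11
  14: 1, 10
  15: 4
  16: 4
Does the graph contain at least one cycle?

|V| = 16, |E| = 12, number of components = 4.
Since 12 = 16 - 4, the graph is a forest and contains no cycle.

No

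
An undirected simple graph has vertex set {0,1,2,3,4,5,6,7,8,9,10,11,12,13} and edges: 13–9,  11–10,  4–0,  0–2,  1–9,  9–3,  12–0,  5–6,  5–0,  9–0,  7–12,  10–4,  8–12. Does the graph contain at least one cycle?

The graph has 14 vertices, 13 edges, and 1 connected component.
Since 13 = 14 - 1, the graph is a forest and contains no cycle.

No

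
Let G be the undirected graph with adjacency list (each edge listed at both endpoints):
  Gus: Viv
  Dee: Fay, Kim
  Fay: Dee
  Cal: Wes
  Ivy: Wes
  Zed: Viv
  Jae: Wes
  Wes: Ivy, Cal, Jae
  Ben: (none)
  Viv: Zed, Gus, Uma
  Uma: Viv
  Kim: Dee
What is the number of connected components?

Component: {Ben}
Component: {Dee, Fay, Kim}
Component: {Gus, Zed, Viv, Uma}
Component: {Cal, Ivy, Jae, Wes}

4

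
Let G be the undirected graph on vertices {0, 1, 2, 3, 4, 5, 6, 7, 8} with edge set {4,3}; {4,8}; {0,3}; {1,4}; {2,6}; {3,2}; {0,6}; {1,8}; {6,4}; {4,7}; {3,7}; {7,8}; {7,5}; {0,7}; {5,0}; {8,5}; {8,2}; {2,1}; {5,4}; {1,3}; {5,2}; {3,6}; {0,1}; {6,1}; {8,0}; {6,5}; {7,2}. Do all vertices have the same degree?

Yes

Degrees: 0:6, 1:6, 2:6, 3:6, 4:6, 5:6, 6:6, 7:6, 8:6
All degrees equal 6; the graph is regular.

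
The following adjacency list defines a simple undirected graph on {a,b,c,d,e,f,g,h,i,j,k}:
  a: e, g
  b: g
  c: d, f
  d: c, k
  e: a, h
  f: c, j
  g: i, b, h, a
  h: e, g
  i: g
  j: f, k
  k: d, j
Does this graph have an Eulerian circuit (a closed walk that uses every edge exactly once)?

Degrees: a:2, b:1, c:2, d:2, e:2, f:2, g:4, h:2, i:1, j:2, k:2
b, i have odd degree; an Eulerian circuit needs every degree to be even, so none exists.

No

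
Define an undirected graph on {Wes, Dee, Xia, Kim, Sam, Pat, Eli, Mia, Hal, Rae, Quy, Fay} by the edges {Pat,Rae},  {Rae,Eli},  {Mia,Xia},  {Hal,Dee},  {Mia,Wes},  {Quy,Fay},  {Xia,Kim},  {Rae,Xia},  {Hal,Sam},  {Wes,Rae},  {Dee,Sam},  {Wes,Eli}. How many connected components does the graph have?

3

Component: {Quy, Fay}
Component: {Dee, Sam, Hal}
Component: {Wes, Xia, Kim, Pat, Eli, Mia, Rae}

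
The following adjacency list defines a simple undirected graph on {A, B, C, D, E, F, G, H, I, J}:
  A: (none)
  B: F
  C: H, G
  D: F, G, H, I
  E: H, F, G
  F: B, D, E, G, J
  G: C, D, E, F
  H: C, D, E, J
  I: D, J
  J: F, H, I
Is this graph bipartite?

The cycle F-G-D-F has length 3, which is odd, so the graph is not bipartite.

No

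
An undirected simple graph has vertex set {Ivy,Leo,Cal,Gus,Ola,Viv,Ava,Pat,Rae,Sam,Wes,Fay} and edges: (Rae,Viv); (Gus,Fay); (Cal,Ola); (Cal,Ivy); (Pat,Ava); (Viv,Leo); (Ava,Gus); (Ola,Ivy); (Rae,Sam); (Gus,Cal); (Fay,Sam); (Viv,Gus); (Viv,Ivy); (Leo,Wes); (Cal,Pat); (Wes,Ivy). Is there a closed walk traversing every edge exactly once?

Yes

Degrees: Ivy:4, Leo:2, Cal:4, Gus:4, Ola:2, Viv:4, Ava:2, Pat:2, Rae:2, Sam:2, Wes:2, Fay:2
Every vertex has even degree and the edges form a single connected piece, so an Eulerian circuit exists.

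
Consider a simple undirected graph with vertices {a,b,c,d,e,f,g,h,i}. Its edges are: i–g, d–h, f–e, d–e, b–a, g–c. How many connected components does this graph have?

3

Component: {a, b}
Component: {c, g, i}
Component: {d, e, f, h}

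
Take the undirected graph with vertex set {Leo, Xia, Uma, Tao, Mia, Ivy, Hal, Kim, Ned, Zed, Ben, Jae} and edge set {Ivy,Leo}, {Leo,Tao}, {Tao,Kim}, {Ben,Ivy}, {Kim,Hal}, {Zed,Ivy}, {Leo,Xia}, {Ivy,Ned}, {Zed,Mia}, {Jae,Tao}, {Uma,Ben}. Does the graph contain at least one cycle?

No

|V| = 12, |E| = 11, number of components = 1.
A forest on 12 vertices with 1 component has exactly 11 edges, which matches — so no cycle.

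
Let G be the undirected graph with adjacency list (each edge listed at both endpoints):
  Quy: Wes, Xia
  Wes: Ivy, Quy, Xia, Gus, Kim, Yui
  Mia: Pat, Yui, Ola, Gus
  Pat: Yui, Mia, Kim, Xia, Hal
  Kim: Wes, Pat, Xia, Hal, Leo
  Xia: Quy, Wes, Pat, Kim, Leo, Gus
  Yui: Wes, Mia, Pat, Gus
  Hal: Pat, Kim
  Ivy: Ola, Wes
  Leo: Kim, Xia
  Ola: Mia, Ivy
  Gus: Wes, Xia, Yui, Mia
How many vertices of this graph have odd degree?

Degrees: Quy:2, Wes:6, Mia:4, Pat:5, Kim:5, Xia:6, Yui:4, Hal:2, Ivy:2, Leo:2, Ola:2, Gus:4
Odd-degree vertices: Pat, Kim.

2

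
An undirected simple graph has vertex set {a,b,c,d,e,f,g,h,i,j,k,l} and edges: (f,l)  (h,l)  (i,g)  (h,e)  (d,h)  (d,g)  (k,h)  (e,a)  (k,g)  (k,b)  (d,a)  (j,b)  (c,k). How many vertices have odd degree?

6

Degrees: a:2, b:2, c:1, d:3, e:2, f:1, g:3, h:4, i:1, j:1, k:4, l:2
Odd-degree vertices: c, d, f, g, i, j.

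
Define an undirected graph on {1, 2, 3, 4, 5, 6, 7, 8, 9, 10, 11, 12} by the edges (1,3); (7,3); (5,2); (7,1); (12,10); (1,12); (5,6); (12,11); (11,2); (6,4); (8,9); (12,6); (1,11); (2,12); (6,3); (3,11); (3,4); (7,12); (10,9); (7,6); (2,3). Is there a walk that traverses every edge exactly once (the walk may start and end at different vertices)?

Yes

Degrees: 1:4, 2:4, 3:6, 4:2, 5:2, 6:5, 7:4, 8:1, 9:2, 10:2, 11:4, 12:6
Odd-degree vertices: 6, 8 (2 total).
The non-isolated vertices are connected and exactly 2 have odd degree, so an Eulerian trail exists (from 6 to 8).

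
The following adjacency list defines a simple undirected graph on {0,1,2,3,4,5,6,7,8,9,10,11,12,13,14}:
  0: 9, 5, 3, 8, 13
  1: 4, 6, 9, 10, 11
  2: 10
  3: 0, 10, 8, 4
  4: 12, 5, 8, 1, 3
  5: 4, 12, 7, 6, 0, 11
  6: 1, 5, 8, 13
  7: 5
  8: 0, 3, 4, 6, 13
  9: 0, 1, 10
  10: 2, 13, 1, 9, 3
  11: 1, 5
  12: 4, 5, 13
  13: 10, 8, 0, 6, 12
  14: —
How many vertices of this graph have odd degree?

10

Degrees: 0:5, 1:5, 2:1, 3:4, 4:5, 5:6, 6:4, 7:1, 8:5, 9:3, 10:5, 11:2, 12:3, 13:5, 14:0
Odd-degree vertices: 0, 1, 2, 4, 7, 8, 9, 10, 12, 13.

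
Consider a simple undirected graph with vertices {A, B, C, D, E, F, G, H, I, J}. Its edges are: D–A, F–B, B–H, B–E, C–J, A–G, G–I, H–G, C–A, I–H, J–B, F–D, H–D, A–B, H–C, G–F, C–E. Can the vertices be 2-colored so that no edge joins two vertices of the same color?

No

I-G-H-I is an odd cycle (length 3), and a bipartite graph can contain only even cycles.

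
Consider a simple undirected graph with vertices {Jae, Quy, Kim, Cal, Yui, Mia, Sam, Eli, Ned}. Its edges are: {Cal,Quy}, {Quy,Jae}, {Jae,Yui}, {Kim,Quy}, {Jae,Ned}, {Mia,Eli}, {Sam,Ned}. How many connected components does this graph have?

Component: {Mia, Eli}
Component: {Jae, Quy, Kim, Cal, Yui, Sam, Ned}

2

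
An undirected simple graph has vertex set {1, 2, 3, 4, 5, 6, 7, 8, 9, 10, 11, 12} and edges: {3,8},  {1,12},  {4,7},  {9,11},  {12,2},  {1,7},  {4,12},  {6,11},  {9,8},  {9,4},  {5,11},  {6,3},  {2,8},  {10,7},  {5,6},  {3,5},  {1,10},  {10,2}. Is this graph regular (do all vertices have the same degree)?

Degrees: 1:3, 2:3, 3:3, 4:3, 5:3, 6:3, 7:3, 8:3, 9:3, 10:3, 11:3, 12:3
Every vertex has degree 3, so the graph is 3-regular.

Yes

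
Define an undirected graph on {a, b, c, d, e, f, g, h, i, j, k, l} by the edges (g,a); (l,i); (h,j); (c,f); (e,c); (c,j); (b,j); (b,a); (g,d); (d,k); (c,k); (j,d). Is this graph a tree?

|V| = 12, |E| = 12.
It splits into 2 components, so it cannot be a tree.

No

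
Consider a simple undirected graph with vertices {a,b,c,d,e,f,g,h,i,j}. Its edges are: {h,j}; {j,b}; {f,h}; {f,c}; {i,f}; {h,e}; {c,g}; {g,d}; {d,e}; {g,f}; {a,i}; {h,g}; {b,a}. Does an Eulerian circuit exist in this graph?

Degrees: a:2, b:2, c:2, d:2, e:2, f:4, g:4, h:4, i:2, j:2
All degrees are even and the non-isolated vertices are connected — an Eulerian circuit exists.

Yes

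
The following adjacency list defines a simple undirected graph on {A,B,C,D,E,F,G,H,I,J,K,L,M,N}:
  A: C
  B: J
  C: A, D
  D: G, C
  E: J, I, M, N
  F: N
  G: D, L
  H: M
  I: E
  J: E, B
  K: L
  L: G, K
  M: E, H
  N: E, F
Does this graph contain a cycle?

No

|V| = 14, |E| = 12, number of components = 2.
Since 12 = 14 - 2, the graph is a forest and contains no cycle.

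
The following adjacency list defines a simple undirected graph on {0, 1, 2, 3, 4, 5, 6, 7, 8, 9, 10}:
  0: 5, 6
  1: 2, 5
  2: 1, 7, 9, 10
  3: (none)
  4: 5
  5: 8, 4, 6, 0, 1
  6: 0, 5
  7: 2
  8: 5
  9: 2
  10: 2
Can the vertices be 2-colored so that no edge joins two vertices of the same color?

No

0-6-5-0 is an odd cycle (length 3), and a bipartite graph can contain only even cycles.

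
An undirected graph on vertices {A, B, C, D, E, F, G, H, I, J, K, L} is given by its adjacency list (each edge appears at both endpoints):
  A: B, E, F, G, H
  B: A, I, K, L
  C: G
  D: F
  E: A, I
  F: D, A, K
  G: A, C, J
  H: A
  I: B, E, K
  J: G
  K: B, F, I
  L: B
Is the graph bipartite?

The cycle K-I-B-K has length 3, which is odd, so the graph is not bipartite.

No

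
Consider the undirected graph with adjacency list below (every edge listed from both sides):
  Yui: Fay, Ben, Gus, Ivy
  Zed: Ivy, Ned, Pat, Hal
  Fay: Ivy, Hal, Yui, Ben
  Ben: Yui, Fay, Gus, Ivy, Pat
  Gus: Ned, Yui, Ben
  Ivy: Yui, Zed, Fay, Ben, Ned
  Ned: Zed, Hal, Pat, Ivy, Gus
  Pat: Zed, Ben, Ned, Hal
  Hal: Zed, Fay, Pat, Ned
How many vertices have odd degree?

4

Degrees: Yui:4, Zed:4, Fay:4, Ben:5, Gus:3, Ivy:5, Ned:5, Pat:4, Hal:4
Odd-degree vertices: Ben, Gus, Ivy, Ned.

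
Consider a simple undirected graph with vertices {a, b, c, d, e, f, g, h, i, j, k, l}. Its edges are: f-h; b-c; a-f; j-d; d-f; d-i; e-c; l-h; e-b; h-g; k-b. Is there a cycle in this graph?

|V| = 12, |E| = 11, number of components = 2.
Since 11 > 12 - 2, a cycle must exist; for instance b-e-c-b.

Yes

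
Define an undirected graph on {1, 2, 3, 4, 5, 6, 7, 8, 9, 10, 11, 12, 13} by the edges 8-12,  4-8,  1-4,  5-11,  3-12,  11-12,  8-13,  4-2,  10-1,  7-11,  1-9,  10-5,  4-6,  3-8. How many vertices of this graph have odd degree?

Degrees: 1:3, 2:1, 3:2, 4:4, 5:2, 6:1, 7:1, 8:4, 9:1, 10:2, 11:3, 12:3, 13:1
Odd-degree vertices: 1, 2, 6, 7, 9, 11, 12, 13.

8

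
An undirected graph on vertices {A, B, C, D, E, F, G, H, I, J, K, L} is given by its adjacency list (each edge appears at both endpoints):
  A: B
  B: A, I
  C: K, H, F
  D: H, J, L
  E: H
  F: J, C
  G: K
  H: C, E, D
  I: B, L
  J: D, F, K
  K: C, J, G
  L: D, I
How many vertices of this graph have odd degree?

8

Degrees: A:1, B:2, C:3, D:3, E:1, F:2, G:1, H:3, I:2, J:3, K:3, L:2
Odd-degree vertices: A, C, D, E, G, H, J, K.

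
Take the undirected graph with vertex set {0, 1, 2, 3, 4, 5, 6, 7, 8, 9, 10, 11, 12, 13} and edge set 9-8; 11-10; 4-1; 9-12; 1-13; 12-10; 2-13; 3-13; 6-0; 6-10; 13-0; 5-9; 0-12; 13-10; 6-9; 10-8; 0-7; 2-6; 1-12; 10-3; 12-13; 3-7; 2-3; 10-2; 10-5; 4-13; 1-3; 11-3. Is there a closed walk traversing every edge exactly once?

No

Degrees: 0:4, 1:4, 2:4, 3:6, 4:2, 5:2, 6:4, 7:2, 8:2, 9:4, 10:8, 11:2, 12:5, 13:7
12, 13 have odd degree; an Eulerian circuit needs every degree to be even, so none exists.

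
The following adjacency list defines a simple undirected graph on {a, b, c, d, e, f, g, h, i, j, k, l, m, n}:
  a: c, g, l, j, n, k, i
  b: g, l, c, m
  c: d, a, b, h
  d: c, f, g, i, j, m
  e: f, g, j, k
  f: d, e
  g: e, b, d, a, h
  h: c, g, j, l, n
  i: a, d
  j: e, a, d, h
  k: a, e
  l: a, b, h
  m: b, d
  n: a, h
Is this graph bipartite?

A valid 2-coloring puts {c, f, g, i, j, k, l, m, n} on one side and {a, b, d, e, h} on the other; every edge crosses between the two sides.

Yes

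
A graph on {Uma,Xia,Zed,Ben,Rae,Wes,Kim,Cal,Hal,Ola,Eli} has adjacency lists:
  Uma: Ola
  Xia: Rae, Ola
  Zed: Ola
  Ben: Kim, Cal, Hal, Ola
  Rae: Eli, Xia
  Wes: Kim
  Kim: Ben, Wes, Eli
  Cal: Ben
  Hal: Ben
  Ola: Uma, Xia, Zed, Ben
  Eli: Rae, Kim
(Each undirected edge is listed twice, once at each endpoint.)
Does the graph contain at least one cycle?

|V| = 11, |E| = 11, number of components = 1.
Since 11 > 11 - 1, a cycle must exist; for instance Ola-Ben-Kim-Eli-Rae-Xia-Ola.

Yes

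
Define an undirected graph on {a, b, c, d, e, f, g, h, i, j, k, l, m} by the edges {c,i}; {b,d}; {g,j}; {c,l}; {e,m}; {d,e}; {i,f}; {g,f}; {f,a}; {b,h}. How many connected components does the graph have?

Component: {k}
Component: {b, d, e, h, m}
Component: {a, c, f, g, i, j, l}

3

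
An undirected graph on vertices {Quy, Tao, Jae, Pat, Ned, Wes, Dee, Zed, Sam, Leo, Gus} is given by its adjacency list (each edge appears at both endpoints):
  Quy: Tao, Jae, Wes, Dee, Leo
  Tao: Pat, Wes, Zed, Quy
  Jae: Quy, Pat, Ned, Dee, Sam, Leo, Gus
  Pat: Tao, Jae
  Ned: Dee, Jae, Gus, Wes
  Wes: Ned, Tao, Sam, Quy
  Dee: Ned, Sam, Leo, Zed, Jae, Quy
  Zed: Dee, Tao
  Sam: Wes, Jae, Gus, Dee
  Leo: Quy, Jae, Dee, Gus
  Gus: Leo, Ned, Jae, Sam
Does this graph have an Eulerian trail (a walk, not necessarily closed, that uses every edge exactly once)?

Degrees: Quy:5, Tao:4, Jae:7, Pat:2, Ned:4, Wes:4, Dee:6, Zed:2, Sam:4, Leo:4, Gus:4
Odd-degree vertices: Quy, Jae (2 total).
The non-isolated vertices are connected and exactly 2 have odd degree, so an Eulerian trail exists (from Quy to Jae).

Yes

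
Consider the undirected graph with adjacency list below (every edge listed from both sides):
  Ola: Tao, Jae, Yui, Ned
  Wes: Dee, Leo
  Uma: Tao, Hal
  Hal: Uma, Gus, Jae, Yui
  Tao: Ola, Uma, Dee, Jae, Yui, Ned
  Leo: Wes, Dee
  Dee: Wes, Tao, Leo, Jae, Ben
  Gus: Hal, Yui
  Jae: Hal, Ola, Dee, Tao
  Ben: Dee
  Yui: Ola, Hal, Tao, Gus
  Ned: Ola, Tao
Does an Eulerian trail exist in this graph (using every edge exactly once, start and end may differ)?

Degrees: Ola:4, Wes:2, Uma:2, Hal:4, Tao:6, Leo:2, Dee:5, Gus:2, Jae:4, Ben:1, Yui:4, Ned:2
Odd-degree vertices: Dee, Ben (2 total).
The non-isolated vertices are connected and exactly 2 have odd degree, so an Eulerian trail exists (from Dee to Ben).

Yes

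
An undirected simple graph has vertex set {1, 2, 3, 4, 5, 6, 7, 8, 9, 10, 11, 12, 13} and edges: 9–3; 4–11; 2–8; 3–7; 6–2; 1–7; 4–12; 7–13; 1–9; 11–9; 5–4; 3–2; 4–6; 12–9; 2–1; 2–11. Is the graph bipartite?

A valid 2-coloring puts {2, 4, 7, 9, 10} on one side and {1, 3, 5, 6, 8, 11, 12, 13} on the other; every edge crosses between the two sides.

Yes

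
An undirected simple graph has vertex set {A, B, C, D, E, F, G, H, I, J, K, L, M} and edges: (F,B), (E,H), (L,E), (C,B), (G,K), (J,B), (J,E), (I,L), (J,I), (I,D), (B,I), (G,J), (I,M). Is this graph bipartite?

No

The cycle J-B-I-J has length 3, which is odd, so the graph is not bipartite.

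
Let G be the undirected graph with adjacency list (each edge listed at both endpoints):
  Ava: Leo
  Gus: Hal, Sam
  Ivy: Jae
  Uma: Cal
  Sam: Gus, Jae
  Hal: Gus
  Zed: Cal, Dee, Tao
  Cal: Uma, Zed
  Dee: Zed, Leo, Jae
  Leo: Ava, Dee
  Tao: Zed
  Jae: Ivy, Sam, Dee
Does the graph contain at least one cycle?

|V| = 12, |E| = 11, number of components = 1.
A forest on 12 vertices with 1 component has exactly 11 edges, which matches — so no cycle.

No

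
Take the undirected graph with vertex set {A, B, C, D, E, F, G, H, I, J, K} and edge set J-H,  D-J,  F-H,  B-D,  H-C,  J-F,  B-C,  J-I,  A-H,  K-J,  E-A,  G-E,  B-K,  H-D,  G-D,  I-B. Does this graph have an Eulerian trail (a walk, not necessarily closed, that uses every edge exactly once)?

Yes

Degrees: A:2, B:4, C:2, D:4, E:2, F:2, G:2, H:5, I:2, J:5, K:2
Odd-degree vertices: H, J (2 total).
The non-isolated vertices are connected and exactly 2 have odd degree, so an Eulerian trail exists (from H to J).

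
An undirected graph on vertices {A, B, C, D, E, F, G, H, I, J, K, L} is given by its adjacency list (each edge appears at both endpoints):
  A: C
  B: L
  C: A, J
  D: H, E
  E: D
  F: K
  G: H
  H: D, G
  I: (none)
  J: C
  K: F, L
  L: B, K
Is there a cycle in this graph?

The graph has 12 vertices, 8 edges, and 4 connected components.
Since 8 = 12 - 4, the graph is a forest and contains no cycle.

No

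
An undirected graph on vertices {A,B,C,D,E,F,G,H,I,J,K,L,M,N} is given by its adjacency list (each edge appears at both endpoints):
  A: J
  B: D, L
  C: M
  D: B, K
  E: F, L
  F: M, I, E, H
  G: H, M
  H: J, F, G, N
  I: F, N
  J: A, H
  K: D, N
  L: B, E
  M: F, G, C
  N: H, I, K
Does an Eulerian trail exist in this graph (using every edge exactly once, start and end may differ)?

No

Degrees: A:1, B:2, C:1, D:2, E:2, F:4, G:2, H:4, I:2, J:2, K:2, L:2, M:3, N:3
Odd-degree vertices: A, C, M, N (4 total).
With 4 odd-degree vertices (more than two), no single trail can use every edge.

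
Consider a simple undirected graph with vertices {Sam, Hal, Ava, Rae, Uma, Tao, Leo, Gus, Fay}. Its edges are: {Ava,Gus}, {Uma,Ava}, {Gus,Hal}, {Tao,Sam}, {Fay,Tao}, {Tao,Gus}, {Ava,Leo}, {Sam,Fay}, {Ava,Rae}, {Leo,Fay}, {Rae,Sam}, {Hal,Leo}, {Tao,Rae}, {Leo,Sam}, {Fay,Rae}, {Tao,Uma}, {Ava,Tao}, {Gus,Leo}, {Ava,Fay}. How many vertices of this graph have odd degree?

Degrees: Sam:4, Hal:2, Ava:6, Rae:4, Uma:2, Tao:6, Leo:5, Gus:4, Fay:5
Odd-degree vertices: Leo, Fay.

2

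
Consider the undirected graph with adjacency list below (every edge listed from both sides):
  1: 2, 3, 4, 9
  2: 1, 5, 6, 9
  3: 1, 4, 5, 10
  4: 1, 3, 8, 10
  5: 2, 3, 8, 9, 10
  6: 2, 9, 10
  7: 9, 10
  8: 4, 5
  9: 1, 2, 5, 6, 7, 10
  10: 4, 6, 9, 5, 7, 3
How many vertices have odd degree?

2

Degrees: 1:4, 2:4, 3:4, 4:4, 5:5, 6:3, 7:2, 8:2, 9:6, 10:6
Odd-degree vertices: 5, 6.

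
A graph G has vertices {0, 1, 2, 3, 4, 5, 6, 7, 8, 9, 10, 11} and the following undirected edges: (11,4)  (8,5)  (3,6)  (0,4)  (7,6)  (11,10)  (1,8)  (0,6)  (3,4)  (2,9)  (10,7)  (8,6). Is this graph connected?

No

Component: {2, 9}
Component: {0, 1, 3, 4, 5, 6, 7, 8, 10, 11}
No edge joins these 2 groups, so the graph is disconnected.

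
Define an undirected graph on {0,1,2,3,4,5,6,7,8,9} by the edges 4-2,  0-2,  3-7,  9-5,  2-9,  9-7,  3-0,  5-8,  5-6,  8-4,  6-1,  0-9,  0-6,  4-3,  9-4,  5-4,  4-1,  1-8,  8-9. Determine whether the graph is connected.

Yes

Starting from 0 and exploring outward reaches every vertex (0, 9, 3, 6, 2, 8, 7, 4, 5, 1); the graph is connected.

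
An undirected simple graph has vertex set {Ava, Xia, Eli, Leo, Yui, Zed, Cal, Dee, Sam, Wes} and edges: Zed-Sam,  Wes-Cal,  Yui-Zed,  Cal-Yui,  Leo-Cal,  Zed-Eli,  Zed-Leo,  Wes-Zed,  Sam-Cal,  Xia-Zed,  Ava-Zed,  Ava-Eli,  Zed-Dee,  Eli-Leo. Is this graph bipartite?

The cycle Leo-Eli-Zed-Leo has length 3, which is odd, so the graph is not bipartite.

No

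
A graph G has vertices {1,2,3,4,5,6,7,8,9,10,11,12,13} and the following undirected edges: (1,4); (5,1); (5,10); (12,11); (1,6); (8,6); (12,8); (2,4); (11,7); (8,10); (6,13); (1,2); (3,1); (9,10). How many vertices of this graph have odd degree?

Degrees: 1:5, 2:2, 3:1, 4:2, 5:2, 6:3, 7:1, 8:3, 9:1, 10:3, 11:2, 12:2, 13:1
Odd-degree vertices: 1, 3, 6, 7, 8, 9, 10, 13.

8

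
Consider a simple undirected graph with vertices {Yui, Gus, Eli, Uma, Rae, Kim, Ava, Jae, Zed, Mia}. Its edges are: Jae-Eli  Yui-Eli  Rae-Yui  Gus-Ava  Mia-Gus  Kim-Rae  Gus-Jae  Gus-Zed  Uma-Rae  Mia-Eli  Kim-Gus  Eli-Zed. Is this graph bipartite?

Color {Gus, Eli, Rae} black and {Yui, Uma, Kim, Ava, Jae, Zed, Mia} white. No edge joins two same-colored vertices, so the graph is bipartite.

Yes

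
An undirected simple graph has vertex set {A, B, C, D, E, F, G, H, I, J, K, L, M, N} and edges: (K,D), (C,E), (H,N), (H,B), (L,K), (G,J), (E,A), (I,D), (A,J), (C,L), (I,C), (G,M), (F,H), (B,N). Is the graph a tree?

No

The graph has 14 vertices and 14 edges.
It is not connected, so it is not a tree.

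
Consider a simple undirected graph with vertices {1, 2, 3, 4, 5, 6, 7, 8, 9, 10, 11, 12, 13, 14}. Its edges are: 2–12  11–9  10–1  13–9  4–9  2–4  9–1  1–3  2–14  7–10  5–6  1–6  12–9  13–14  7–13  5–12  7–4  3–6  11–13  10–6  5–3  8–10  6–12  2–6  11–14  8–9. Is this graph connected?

Starting from 1 and exploring outward reaches every vertex (1, 9, 10, 3, 6, 12, 11, 8, 4, 13, 7, 5, 2, 14); the graph is connected.

Yes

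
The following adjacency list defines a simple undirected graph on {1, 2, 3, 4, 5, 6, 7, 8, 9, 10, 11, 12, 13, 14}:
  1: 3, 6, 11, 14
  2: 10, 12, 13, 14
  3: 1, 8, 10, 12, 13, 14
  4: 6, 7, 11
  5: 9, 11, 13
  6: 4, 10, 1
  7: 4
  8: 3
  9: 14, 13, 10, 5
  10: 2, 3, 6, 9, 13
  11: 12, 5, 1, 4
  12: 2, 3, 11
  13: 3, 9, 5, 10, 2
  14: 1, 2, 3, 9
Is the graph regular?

No

Degrees: 1:4, 2:4, 3:6, 4:3, 5:3, 6:3, 7:1, 8:1, 9:4, 10:5, 11:4, 12:3, 13:5, 14:4
Vertex 7 has degree 1 while 3 has degree 6, so the graph is not regular.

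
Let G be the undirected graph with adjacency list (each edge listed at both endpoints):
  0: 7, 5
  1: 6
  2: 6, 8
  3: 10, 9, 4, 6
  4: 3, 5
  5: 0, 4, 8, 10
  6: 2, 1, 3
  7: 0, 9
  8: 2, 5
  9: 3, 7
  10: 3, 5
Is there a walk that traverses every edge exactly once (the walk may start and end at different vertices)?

Degrees: 0:2, 1:1, 2:2, 3:4, 4:2, 5:4, 6:3, 7:2, 8:2, 9:2, 10:2
Odd-degree vertices: 1, 6 (2 total).
The non-isolated vertices are connected and exactly 2 have odd degree, so an Eulerian trail exists (from 1 to 6).

Yes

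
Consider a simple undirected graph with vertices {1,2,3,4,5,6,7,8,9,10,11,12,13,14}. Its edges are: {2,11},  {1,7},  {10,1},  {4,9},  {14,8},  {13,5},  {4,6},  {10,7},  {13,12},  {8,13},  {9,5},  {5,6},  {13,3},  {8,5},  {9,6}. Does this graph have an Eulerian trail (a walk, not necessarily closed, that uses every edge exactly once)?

Degrees: 1:2, 2:1, 3:1, 4:2, 5:4, 6:3, 7:2, 8:3, 9:3, 10:2, 11:1, 12:1, 13:4, 14:1
Odd-degree vertices: 2, 3, 6, 8, 9, 11, 12, 14 (8 total).
An Eulerian trail requires 0 or 2 odd-degree vertices; here there are 8.

No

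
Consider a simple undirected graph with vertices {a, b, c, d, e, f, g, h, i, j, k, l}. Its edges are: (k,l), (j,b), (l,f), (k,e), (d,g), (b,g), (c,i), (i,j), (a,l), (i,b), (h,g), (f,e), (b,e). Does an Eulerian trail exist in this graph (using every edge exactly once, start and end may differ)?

Degrees: a:1, b:4, c:1, d:1, e:3, f:2, g:3, h:1, i:3, j:2, k:2, l:3
Odd-degree vertices: a, c, d, e, g, h, i, l (8 total).
An Eulerian trail requires 0 or 2 odd-degree vertices; here there are 8.

No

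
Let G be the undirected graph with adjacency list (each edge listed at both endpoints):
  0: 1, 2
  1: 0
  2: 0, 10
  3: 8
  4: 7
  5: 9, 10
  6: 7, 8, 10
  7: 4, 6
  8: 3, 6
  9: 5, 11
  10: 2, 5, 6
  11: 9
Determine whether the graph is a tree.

Yes

The graph has 12 vertices and 11 edges.
It is connected with exactly 11 edges, hence acyclic — it is a tree.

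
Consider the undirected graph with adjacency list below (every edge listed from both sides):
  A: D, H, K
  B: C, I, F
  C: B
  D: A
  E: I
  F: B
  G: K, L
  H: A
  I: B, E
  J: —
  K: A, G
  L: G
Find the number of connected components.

3

Component: {J}
Component: {B, C, E, F, I}
Component: {A, D, G, H, K, L}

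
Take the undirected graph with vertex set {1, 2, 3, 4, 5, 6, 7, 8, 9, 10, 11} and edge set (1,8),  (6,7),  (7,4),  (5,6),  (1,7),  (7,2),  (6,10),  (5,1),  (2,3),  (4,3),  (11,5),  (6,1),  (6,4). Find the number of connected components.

Component: {9}
Component: {1, 2, 3, 4, 5, 6, 7, 8, 10, 11}

2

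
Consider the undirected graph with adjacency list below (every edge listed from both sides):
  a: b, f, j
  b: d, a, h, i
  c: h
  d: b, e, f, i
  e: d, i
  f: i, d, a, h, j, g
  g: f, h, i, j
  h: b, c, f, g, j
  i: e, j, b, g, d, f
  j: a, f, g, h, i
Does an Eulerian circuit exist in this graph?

Degrees: a:3, b:4, c:1, d:4, e:2, f:6, g:4, h:5, i:6, j:5
Vertices with odd degree: a, c, h, j. An Eulerian circuit requires all degrees even.

No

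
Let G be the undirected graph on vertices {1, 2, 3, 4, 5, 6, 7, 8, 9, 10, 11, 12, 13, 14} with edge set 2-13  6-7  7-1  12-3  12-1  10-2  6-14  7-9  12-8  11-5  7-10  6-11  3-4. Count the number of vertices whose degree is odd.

8

Degrees: 1:2, 2:2, 3:2, 4:1, 5:1, 6:3, 7:4, 8:1, 9:1, 10:2, 11:2, 12:3, 13:1, 14:1
Odd-degree vertices: 4, 5, 6, 8, 9, 12, 13, 14.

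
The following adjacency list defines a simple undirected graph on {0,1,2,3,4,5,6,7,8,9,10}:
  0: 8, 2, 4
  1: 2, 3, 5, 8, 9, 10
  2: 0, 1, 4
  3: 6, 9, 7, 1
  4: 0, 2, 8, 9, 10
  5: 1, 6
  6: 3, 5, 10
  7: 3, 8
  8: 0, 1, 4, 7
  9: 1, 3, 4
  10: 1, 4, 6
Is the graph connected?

Starting from 0 and exploring outward reaches every vertex (0, 8, 2, 4, 7, 1, 9, 10, 3, 5, 6); the graph is connected.

Yes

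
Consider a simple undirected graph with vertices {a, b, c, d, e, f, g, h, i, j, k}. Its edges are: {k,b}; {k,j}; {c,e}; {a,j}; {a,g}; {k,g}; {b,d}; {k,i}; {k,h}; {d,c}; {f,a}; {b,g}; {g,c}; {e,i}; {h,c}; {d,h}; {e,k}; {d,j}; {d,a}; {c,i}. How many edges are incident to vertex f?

1

Neighbors of f: a.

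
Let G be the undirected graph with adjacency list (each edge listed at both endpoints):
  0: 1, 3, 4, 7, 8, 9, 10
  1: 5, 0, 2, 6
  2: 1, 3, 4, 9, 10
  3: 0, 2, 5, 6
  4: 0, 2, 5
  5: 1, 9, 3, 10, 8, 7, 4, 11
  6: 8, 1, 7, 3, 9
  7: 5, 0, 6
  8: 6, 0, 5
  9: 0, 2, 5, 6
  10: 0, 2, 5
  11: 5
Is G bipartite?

Color {1, 3, 4, 7, 8, 9, 10, 11} black and {0, 2, 5, 6} white. No edge joins two same-colored vertices, so the graph is bipartite.

Yes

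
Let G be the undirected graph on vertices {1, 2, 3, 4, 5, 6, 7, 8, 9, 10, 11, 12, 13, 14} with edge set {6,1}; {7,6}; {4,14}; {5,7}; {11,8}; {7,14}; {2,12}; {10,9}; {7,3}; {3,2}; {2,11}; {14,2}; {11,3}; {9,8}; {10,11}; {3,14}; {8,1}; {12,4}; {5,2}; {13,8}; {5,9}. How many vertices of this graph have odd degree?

Degrees: 1:2, 2:5, 3:4, 4:2, 5:3, 6:2, 7:4, 8:4, 9:3, 10:2, 11:4, 12:2, 13:1, 14:4
Odd-degree vertices: 2, 5, 9, 13.

4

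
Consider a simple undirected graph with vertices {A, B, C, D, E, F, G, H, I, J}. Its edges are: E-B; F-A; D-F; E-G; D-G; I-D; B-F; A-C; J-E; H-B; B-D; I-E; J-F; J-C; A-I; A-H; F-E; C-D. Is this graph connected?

A breadth-first search from A visits A, F, H, I, C, D, E, J, B, G — all 10 vertices — so the graph is connected.

Yes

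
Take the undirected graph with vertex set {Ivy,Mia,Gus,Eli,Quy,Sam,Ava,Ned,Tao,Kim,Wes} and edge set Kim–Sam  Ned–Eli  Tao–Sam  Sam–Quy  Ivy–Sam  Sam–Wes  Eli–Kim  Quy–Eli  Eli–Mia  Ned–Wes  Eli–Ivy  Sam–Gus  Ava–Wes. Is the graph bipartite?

Ned-Eli-Ivy-Sam-Wes-Ned is an odd cycle (length 5), and a bipartite graph can contain only even cycles.

No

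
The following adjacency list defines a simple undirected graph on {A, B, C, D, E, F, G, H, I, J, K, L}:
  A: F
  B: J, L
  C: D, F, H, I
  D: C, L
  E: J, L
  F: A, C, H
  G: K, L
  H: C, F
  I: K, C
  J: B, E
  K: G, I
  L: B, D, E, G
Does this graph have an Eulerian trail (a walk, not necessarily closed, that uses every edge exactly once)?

Degrees: A:1, B:2, C:4, D:2, E:2, F:3, G:2, H:2, I:2, J:2, K:2, L:4
Odd-degree vertices: A, F (2 total).
The non-isolated vertices are connected and exactly 2 have odd degree, so an Eulerian trail exists (from A to F).

Yes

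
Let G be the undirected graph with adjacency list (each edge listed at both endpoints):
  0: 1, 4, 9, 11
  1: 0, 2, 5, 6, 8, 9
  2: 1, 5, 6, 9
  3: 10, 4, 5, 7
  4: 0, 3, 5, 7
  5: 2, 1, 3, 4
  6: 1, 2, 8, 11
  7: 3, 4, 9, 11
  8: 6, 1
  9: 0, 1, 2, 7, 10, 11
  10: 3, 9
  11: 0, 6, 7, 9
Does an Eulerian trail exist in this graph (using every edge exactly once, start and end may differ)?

Yes

Degrees: 0:4, 1:6, 2:4, 3:4, 4:4, 5:4, 6:4, 7:4, 8:2, 9:6, 10:2, 11:4
Odd-degree vertices: none (0 total).
The non-isolated vertices are connected and exactly 0 have odd degree, so an Eulerian trail exists.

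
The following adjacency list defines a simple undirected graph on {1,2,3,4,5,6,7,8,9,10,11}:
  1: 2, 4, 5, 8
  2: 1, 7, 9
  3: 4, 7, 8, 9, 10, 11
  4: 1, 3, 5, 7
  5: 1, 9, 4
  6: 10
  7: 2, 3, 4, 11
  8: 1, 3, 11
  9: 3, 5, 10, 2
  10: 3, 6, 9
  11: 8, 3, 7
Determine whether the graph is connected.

A breadth-first search from 1 visits 1, 4, 2, 5, 8, 3, 7, 9, 11, 10, 6 — all 11 vertices — so the graph is connected.

Yes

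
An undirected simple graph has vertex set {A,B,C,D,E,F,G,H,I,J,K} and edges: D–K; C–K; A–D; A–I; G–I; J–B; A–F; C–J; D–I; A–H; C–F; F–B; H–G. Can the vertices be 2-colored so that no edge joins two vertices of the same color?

The cycle I-A-D-I has length 3, which is odd, so the graph is not bipartite.

No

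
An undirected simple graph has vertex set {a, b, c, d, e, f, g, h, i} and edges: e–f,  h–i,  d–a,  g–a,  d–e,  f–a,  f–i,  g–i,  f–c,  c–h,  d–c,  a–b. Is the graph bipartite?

A valid 2-coloring puts {b, d, f, g, h} on one side and {a, c, e, i} on the other; every edge crosses between the two sides.

Yes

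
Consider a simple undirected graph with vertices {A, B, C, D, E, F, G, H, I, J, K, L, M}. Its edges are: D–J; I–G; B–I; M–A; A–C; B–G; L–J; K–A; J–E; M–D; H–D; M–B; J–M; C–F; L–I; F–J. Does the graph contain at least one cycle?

|V| = 13, |E| = 16, number of components = 1.
One cycle is J-M-B-G-I-L-J.

Yes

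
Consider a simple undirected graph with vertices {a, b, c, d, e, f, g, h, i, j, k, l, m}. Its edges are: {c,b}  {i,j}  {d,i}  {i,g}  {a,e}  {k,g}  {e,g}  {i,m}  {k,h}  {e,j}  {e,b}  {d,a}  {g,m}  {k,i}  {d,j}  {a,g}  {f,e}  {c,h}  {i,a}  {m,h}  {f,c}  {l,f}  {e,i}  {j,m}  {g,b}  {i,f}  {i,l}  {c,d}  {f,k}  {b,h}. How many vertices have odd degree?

Degrees: a:4, b:4, c:4, d:4, e:6, f:5, g:6, h:4, i:9, j:4, k:4, l:2, m:4
Odd-degree vertices: f, i.

2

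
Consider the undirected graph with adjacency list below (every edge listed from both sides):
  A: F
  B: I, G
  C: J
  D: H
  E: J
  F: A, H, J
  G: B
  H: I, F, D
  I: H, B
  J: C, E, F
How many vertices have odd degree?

Degrees: A:1, B:2, C:1, D:1, E:1, F:3, G:1, H:3, I:2, J:3
Odd-degree vertices: A, C, D, E, F, G, H, J.

8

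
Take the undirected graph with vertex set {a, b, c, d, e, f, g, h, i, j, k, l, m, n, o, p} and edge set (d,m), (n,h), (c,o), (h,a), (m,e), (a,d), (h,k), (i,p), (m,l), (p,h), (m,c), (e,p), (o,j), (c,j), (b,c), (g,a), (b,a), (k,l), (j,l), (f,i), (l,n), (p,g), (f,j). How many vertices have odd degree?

Degrees: a:4, b:2, c:4, d:2, e:2, f:2, g:2, h:4, i:2, j:4, k:2, l:4, m:4, n:2, o:2, p:4
Odd-degree vertices: none.

0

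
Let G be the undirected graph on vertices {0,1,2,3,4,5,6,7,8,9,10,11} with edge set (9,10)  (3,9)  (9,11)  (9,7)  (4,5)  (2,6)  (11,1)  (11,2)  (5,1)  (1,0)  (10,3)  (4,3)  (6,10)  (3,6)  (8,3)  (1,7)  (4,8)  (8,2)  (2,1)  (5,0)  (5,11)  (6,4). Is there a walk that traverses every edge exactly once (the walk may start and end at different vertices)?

Degrees: 0:2, 1:5, 2:4, 3:5, 4:4, 5:4, 6:4, 7:2, 8:3, 9:4, 10:3, 11:4
Odd-degree vertices: 1, 3, 8, 10 (4 total).
With 4 odd-degree vertices (more than two), no single trail can use every edge.

No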